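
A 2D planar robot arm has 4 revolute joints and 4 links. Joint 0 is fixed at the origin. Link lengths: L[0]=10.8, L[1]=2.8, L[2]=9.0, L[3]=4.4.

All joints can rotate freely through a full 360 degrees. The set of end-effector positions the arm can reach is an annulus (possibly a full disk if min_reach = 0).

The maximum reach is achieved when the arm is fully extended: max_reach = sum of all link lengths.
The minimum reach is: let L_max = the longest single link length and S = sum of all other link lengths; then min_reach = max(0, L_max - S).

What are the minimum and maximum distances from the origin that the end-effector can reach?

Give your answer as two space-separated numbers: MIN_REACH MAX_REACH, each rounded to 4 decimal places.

Answer: 0.0000 27.0000

Derivation:
Link lengths: [10.8, 2.8, 9.0, 4.4]
max_reach = 10.8 + 2.8 + 9 + 4.4 = 27
L_max = max([10.8, 2.8, 9.0, 4.4]) = 10.8
S (sum of others) = 27 - 10.8 = 16.2
min_reach = max(0, 10.8 - 16.2) = max(0, -5.4) = 0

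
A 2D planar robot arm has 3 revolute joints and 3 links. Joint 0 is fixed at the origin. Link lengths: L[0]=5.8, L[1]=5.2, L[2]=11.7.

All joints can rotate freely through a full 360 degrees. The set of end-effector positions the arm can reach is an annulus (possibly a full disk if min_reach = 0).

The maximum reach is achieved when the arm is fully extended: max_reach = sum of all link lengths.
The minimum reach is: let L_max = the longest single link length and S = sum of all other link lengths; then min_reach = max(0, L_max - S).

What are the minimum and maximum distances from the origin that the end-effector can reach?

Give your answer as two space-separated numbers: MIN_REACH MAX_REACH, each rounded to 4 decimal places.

Link lengths: [5.8, 5.2, 11.7]
max_reach = 5.8 + 5.2 + 11.7 = 22.7
L_max = max([5.8, 5.2, 11.7]) = 11.7
S (sum of others) = 22.7 - 11.7 = 11
min_reach = max(0, 11.7 - 11) = max(0, 0.7) = 0.7

Answer: 0.7000 22.7000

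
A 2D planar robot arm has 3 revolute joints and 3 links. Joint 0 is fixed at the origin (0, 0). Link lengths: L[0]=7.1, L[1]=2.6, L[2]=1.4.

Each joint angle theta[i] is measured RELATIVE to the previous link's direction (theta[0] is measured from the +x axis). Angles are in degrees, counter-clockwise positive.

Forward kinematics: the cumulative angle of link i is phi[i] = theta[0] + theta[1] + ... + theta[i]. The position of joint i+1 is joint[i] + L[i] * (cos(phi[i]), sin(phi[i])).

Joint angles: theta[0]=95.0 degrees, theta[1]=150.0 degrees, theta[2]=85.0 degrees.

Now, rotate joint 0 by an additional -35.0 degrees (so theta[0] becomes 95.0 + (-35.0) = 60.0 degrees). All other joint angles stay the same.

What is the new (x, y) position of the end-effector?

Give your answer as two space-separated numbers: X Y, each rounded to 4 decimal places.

joint[0] = (0.0000, 0.0000)  (base)
link 0: phi[0] = 60 = 60 deg
  cos(60 deg) = 0.5000, sin(60 deg) = 0.8660
  joint[1] = (0.0000, 0.0000) + 7.1 * (0.5000, 0.8660) = (0.0000 + 3.5500, 0.0000 + 6.1488) = (3.5500, 6.1488)
link 1: phi[1] = 60 + 150 = 210 deg
  cos(210 deg) = -0.8660, sin(210 deg) = -0.5000
  joint[2] = (3.5500, 6.1488) + 2.6 * (-0.8660, -0.5000) = (3.5500 + -2.2517, 6.1488 + -1.3000) = (1.2983, 4.8488)
link 2: phi[2] = 60 + 150 + 85 = 295 deg
  cos(295 deg) = 0.4226, sin(295 deg) = -0.9063
  joint[3] = (1.2983, 4.8488) + 1.4 * (0.4226, -0.9063) = (1.2983 + 0.5917, 4.8488 + -1.2688) = (1.8900, 3.5799)
End effector: (1.8900, 3.5799)

Answer: 1.8900 3.5799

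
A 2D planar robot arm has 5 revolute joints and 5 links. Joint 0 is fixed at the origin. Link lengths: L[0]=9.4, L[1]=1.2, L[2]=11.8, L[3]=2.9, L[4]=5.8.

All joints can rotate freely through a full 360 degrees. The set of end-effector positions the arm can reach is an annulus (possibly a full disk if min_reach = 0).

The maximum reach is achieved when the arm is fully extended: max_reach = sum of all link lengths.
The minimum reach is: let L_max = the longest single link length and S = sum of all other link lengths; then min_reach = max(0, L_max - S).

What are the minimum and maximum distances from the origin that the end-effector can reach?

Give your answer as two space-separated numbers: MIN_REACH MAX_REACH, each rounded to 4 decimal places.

Answer: 0.0000 31.1000

Derivation:
Link lengths: [9.4, 1.2, 11.8, 2.9, 5.8]
max_reach = 9.4 + 1.2 + 11.8 + 2.9 + 5.8 = 31.1
L_max = max([9.4, 1.2, 11.8, 2.9, 5.8]) = 11.8
S (sum of others) = 31.1 - 11.8 = 19.3
min_reach = max(0, 11.8 - 19.3) = max(0, -7.5) = 0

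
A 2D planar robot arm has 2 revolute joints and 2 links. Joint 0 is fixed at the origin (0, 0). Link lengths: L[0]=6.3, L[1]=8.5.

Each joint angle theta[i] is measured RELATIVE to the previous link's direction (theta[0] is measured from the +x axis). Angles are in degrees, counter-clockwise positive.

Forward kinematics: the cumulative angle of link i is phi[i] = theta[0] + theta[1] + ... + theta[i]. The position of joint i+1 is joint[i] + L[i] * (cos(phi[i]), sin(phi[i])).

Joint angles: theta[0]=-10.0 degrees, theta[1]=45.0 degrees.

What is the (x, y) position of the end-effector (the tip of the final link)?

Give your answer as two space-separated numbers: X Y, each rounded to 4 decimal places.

Answer: 13.1671 3.7814

Derivation:
joint[0] = (0.0000, 0.0000)  (base)
link 0: phi[0] = -10 = -10 deg
  cos(-10 deg) = 0.9848, sin(-10 deg) = -0.1736
  joint[1] = (0.0000, 0.0000) + 6.3 * (0.9848, -0.1736) = (0.0000 + 6.2043, 0.0000 + -1.0940) = (6.2043, -1.0940)
link 1: phi[1] = -10 + 45 = 35 deg
  cos(35 deg) = 0.8192, sin(35 deg) = 0.5736
  joint[2] = (6.2043, -1.0940) + 8.5 * (0.8192, 0.5736) = (6.2043 + 6.9628, -1.0940 + 4.8754) = (13.1671, 3.7814)
End effector: (13.1671, 3.7814)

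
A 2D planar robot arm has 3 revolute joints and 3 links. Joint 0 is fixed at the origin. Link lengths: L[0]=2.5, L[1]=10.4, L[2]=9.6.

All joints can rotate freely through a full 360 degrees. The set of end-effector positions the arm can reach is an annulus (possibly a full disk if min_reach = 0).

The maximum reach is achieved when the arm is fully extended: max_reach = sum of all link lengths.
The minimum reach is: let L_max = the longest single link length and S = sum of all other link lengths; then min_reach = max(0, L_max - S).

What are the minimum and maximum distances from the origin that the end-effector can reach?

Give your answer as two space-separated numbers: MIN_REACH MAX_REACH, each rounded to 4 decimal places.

Link lengths: [2.5, 10.4, 9.6]
max_reach = 2.5 + 10.4 + 9.6 = 22.5
L_max = max([2.5, 10.4, 9.6]) = 10.4
S (sum of others) = 22.5 - 10.4 = 12.1
min_reach = max(0, 10.4 - 12.1) = max(0, -1.7) = 0

Answer: 0.0000 22.5000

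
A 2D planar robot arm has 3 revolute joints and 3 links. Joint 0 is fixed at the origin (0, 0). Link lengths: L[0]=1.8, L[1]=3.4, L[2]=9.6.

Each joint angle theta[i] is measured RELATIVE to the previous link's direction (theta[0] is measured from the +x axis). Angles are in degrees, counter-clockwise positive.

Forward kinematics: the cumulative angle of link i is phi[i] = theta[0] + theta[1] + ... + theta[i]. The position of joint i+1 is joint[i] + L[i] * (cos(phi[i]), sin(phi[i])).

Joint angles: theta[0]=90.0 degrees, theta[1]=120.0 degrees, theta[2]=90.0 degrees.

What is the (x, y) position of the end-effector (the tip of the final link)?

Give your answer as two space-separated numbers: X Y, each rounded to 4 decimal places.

joint[0] = (0.0000, 0.0000)  (base)
link 0: phi[0] = 90 = 90 deg
  cos(90 deg) = 0.0000, sin(90 deg) = 1.0000
  joint[1] = (0.0000, 0.0000) + 1.8 * (0.0000, 1.0000) = (0.0000 + 0.0000, 0.0000 + 1.8000) = (0.0000, 1.8000)
link 1: phi[1] = 90 + 120 = 210 deg
  cos(210 deg) = -0.8660, sin(210 deg) = -0.5000
  joint[2] = (0.0000, 1.8000) + 3.4 * (-0.8660, -0.5000) = (0.0000 + -2.9445, 1.8000 + -1.7000) = (-2.9445, 0.1000)
link 2: phi[2] = 90 + 120 + 90 = 300 deg
  cos(300 deg) = 0.5000, sin(300 deg) = -0.8660
  joint[3] = (-2.9445, 0.1000) + 9.6 * (0.5000, -0.8660) = (-2.9445 + 4.8000, 0.1000 + -8.3138) = (1.8555, -8.2138)
End effector: (1.8555, -8.2138)

Answer: 1.8555 -8.2138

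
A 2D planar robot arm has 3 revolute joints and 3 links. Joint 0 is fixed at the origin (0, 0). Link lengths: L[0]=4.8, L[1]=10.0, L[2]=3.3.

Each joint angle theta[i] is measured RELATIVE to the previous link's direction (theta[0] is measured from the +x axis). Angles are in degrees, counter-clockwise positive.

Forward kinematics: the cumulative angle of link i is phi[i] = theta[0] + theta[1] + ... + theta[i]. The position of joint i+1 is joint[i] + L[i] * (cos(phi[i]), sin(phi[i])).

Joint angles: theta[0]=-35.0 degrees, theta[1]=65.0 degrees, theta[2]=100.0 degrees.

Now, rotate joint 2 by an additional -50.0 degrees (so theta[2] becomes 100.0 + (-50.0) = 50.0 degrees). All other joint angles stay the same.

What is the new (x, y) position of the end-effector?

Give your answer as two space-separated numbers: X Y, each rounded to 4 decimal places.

Answer: 13.1652 5.4967

Derivation:
joint[0] = (0.0000, 0.0000)  (base)
link 0: phi[0] = -35 = -35 deg
  cos(-35 deg) = 0.8192, sin(-35 deg) = -0.5736
  joint[1] = (0.0000, 0.0000) + 4.8 * (0.8192, -0.5736) = (0.0000 + 3.9319, 0.0000 + -2.7532) = (3.9319, -2.7532)
link 1: phi[1] = -35 + 65 = 30 deg
  cos(30 deg) = 0.8660, sin(30 deg) = 0.5000
  joint[2] = (3.9319, -2.7532) + 10 * (0.8660, 0.5000) = (3.9319 + 8.6603, -2.7532 + 5.0000) = (12.5922, 2.2468)
link 2: phi[2] = -35 + 65 + 50 = 80 deg
  cos(80 deg) = 0.1736, sin(80 deg) = 0.9848
  joint[3] = (12.5922, 2.2468) + 3.3 * (0.1736, 0.9848) = (12.5922 + 0.5730, 2.2468 + 3.2499) = (13.1652, 5.4967)
End effector: (13.1652, 5.4967)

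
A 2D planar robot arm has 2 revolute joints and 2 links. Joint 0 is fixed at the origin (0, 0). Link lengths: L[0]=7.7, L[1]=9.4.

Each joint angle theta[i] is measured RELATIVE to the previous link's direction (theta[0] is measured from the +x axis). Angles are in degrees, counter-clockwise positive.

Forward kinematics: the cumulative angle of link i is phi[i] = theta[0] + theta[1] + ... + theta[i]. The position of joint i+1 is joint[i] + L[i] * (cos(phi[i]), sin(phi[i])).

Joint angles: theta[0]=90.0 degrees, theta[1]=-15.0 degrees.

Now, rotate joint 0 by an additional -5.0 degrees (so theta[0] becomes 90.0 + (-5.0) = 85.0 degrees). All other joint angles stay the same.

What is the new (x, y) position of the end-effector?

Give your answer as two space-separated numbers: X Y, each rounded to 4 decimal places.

joint[0] = (0.0000, 0.0000)  (base)
link 0: phi[0] = 85 = 85 deg
  cos(85 deg) = 0.0872, sin(85 deg) = 0.9962
  joint[1] = (0.0000, 0.0000) + 7.7 * (0.0872, 0.9962) = (0.0000 + 0.6711, 0.0000 + 7.6707) = (0.6711, 7.6707)
link 1: phi[1] = 85 + -15 = 70 deg
  cos(70 deg) = 0.3420, sin(70 deg) = 0.9397
  joint[2] = (0.6711, 7.6707) + 9.4 * (0.3420, 0.9397) = (0.6711 + 3.2150, 7.6707 + 8.8331) = (3.8861, 16.5038)
End effector: (3.8861, 16.5038)

Answer: 3.8861 16.5038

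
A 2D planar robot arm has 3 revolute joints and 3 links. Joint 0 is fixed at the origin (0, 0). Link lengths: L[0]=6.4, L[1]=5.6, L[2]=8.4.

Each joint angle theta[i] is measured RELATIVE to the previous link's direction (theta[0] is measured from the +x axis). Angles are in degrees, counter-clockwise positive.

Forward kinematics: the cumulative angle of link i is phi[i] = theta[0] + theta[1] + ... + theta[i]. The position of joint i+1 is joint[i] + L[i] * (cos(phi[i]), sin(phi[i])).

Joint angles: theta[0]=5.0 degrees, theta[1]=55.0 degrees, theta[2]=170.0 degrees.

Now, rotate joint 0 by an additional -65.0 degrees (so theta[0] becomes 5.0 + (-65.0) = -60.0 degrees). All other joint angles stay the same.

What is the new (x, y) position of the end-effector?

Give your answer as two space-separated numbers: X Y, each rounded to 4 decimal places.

Answer: 0.6649 -3.8566

Derivation:
joint[0] = (0.0000, 0.0000)  (base)
link 0: phi[0] = -60 = -60 deg
  cos(-60 deg) = 0.5000, sin(-60 deg) = -0.8660
  joint[1] = (0.0000, 0.0000) + 6.4 * (0.5000, -0.8660) = (0.0000 + 3.2000, 0.0000 + -5.5426) = (3.2000, -5.5426)
link 1: phi[1] = -60 + 55 = -5 deg
  cos(-5 deg) = 0.9962, sin(-5 deg) = -0.0872
  joint[2] = (3.2000, -5.5426) + 5.6 * (0.9962, -0.0872) = (3.2000 + 5.5787, -5.5426 + -0.4881) = (8.7787, -6.0306)
link 2: phi[2] = -60 + 55 + 170 = 165 deg
  cos(165 deg) = -0.9659, sin(165 deg) = 0.2588
  joint[3] = (8.7787, -6.0306) + 8.4 * (-0.9659, 0.2588) = (8.7787 + -8.1138, -6.0306 + 2.1741) = (0.6649, -3.8566)
End effector: (0.6649, -3.8566)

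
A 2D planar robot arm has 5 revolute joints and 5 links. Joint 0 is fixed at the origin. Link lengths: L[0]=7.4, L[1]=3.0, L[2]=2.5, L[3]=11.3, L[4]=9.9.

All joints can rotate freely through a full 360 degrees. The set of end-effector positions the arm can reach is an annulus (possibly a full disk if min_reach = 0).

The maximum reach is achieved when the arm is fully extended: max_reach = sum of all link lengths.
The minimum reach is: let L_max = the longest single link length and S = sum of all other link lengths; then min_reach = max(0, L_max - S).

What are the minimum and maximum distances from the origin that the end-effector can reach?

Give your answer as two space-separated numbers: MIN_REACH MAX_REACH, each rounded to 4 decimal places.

Link lengths: [7.4, 3.0, 2.5, 11.3, 9.9]
max_reach = 7.4 + 3 + 2.5 + 11.3 + 9.9 = 34.1
L_max = max([7.4, 3.0, 2.5, 11.3, 9.9]) = 11.3
S (sum of others) = 34.1 - 11.3 = 22.8
min_reach = max(0, 11.3 - 22.8) = max(0, -11.5) = 0

Answer: 0.0000 34.1000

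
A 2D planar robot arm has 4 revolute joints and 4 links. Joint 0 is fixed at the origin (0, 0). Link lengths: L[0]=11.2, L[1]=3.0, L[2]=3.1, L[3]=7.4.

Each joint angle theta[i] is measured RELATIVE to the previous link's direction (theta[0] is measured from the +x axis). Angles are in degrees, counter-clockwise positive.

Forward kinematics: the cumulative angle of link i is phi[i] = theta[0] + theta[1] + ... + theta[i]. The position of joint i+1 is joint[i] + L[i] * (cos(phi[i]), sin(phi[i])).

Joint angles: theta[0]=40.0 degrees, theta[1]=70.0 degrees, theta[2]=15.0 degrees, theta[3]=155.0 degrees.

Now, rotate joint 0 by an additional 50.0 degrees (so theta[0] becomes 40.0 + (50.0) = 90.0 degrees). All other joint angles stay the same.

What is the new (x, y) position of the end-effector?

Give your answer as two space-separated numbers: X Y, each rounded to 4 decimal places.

joint[0] = (0.0000, 0.0000)  (base)
link 0: phi[0] = 90 = 90 deg
  cos(90 deg) = 0.0000, sin(90 deg) = 1.0000
  joint[1] = (0.0000, 0.0000) + 11.2 * (0.0000, 1.0000) = (0.0000 + 0.0000, 0.0000 + 11.2000) = (0.0000, 11.2000)
link 1: phi[1] = 90 + 70 = 160 deg
  cos(160 deg) = -0.9397, sin(160 deg) = 0.3420
  joint[2] = (0.0000, 11.2000) + 3 * (-0.9397, 0.3420) = (0.0000 + -2.8191, 11.2000 + 1.0261) = (-2.8191, 12.2261)
link 2: phi[2] = 90 + 70 + 15 = 175 deg
  cos(175 deg) = -0.9962, sin(175 deg) = 0.0872
  joint[3] = (-2.8191, 12.2261) + 3.1 * (-0.9962, 0.0872) = (-2.8191 + -3.0882, 12.2261 + 0.2702) = (-5.9073, 12.4962)
link 3: phi[3] = 90 + 70 + 15 + 155 = 330 deg
  cos(330 deg) = 0.8660, sin(330 deg) = -0.5000
  joint[4] = (-5.9073, 12.4962) + 7.4 * (0.8660, -0.5000) = (-5.9073 + 6.4086, 12.4962 + -3.7000) = (0.5013, 8.7962)
End effector: (0.5013, 8.7962)

Answer: 0.5013 8.7962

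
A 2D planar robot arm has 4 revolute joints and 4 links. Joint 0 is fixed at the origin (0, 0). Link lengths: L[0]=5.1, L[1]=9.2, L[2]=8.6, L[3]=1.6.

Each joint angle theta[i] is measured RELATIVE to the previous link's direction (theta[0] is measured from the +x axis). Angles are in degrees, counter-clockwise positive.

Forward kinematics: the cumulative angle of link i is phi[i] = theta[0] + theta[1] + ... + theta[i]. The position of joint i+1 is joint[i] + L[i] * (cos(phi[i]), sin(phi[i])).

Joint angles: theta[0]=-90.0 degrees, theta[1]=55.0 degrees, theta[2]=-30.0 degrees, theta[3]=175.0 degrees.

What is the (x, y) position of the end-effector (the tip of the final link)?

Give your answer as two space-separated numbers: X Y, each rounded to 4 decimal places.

Answer: 10.6235 -16.6676

Derivation:
joint[0] = (0.0000, 0.0000)  (base)
link 0: phi[0] = -90 = -90 deg
  cos(-90 deg) = 0.0000, sin(-90 deg) = -1.0000
  joint[1] = (0.0000, 0.0000) + 5.1 * (0.0000, -1.0000) = (0.0000 + 0.0000, 0.0000 + -5.1000) = (0.0000, -5.1000)
link 1: phi[1] = -90 + 55 = -35 deg
  cos(-35 deg) = 0.8192, sin(-35 deg) = -0.5736
  joint[2] = (0.0000, -5.1000) + 9.2 * (0.8192, -0.5736) = (0.0000 + 7.5362, -5.1000 + -5.2769) = (7.5362, -10.3769)
link 2: phi[2] = -90 + 55 + -30 = -65 deg
  cos(-65 deg) = 0.4226, sin(-65 deg) = -0.9063
  joint[3] = (7.5362, -10.3769) + 8.6 * (0.4226, -0.9063) = (7.5362 + 3.6345, -10.3769 + -7.7942) = (11.1707, -18.1712)
link 3: phi[3] = -90 + 55 + -30 + 175 = 110 deg
  cos(110 deg) = -0.3420, sin(110 deg) = 0.9397
  joint[4] = (11.1707, -18.1712) + 1.6 * (-0.3420, 0.9397) = (11.1707 + -0.5472, -18.1712 + 1.5035) = (10.6235, -16.6676)
End effector: (10.6235, -16.6676)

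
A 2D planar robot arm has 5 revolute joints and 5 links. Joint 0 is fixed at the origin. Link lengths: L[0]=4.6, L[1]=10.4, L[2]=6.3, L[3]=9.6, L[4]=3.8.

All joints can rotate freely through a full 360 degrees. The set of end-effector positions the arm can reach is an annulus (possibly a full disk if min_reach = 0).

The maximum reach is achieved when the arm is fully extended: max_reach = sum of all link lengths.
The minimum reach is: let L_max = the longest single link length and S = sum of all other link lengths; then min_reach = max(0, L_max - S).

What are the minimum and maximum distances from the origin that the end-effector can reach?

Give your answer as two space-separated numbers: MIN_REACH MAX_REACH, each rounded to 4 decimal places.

Answer: 0.0000 34.7000

Derivation:
Link lengths: [4.6, 10.4, 6.3, 9.6, 3.8]
max_reach = 4.6 + 10.4 + 6.3 + 9.6 + 3.8 = 34.7
L_max = max([4.6, 10.4, 6.3, 9.6, 3.8]) = 10.4
S (sum of others) = 34.7 - 10.4 = 24.3
min_reach = max(0, 10.4 - 24.3) = max(0, -13.9) = 0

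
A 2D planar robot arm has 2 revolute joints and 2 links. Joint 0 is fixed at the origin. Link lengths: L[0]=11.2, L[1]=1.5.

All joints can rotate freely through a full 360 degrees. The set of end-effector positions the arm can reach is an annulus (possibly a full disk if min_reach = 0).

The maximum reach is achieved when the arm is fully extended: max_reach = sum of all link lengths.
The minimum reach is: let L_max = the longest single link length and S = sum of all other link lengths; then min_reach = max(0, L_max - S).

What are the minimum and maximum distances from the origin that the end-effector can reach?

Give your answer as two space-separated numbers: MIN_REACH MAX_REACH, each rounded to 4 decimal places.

Answer: 9.7000 12.7000

Derivation:
Link lengths: [11.2, 1.5]
max_reach = 11.2 + 1.5 = 12.7
L_max = max([11.2, 1.5]) = 11.2
S (sum of others) = 12.7 - 11.2 = 1.5
min_reach = max(0, 11.2 - 1.5) = max(0, 9.7) = 9.7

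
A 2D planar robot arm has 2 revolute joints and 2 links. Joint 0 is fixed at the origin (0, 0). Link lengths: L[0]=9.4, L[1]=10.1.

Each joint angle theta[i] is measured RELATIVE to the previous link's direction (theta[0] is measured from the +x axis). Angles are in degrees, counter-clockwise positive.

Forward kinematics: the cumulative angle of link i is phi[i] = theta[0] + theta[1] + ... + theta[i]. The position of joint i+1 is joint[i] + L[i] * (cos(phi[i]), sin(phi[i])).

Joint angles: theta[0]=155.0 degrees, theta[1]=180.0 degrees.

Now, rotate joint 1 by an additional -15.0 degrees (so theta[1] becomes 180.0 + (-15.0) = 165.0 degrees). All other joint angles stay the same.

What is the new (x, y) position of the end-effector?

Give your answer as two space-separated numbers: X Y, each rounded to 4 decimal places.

joint[0] = (0.0000, 0.0000)  (base)
link 0: phi[0] = 155 = 155 deg
  cos(155 deg) = -0.9063, sin(155 deg) = 0.4226
  joint[1] = (0.0000, 0.0000) + 9.4 * (-0.9063, 0.4226) = (0.0000 + -8.5193, 0.0000 + 3.9726) = (-8.5193, 3.9726)
link 1: phi[1] = 155 + 165 = 320 deg
  cos(320 deg) = 0.7660, sin(320 deg) = -0.6428
  joint[2] = (-8.5193, 3.9726) + 10.1 * (0.7660, -0.6428) = (-8.5193 + 7.7370, 3.9726 + -6.4922) = (-0.7822, -2.5195)
End effector: (-0.7822, -2.5195)

Answer: -0.7822 -2.5195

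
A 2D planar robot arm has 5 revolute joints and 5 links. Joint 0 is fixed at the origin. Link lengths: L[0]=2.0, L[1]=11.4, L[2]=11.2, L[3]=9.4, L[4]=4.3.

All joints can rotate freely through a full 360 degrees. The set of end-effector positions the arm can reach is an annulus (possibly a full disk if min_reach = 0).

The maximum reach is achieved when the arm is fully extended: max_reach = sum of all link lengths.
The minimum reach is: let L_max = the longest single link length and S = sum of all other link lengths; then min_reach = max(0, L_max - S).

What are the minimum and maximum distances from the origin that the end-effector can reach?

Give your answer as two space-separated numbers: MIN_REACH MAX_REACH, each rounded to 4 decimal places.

Answer: 0.0000 38.3000

Derivation:
Link lengths: [2.0, 11.4, 11.2, 9.4, 4.3]
max_reach = 2 + 11.4 + 11.2 + 9.4 + 4.3 = 38.3
L_max = max([2.0, 11.4, 11.2, 9.4, 4.3]) = 11.4
S (sum of others) = 38.3 - 11.4 = 26.9
min_reach = max(0, 11.4 - 26.9) = max(0, -15.5) = 0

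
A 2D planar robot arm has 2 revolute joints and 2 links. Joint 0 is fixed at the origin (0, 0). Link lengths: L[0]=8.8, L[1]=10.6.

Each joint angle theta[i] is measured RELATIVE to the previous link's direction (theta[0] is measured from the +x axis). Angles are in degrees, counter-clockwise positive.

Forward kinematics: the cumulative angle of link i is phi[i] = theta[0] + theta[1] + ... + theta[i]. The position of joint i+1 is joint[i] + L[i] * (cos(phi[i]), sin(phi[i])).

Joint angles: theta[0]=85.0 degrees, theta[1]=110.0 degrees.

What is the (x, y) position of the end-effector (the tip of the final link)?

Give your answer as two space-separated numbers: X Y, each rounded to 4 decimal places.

Answer: -9.4718 6.0230

Derivation:
joint[0] = (0.0000, 0.0000)  (base)
link 0: phi[0] = 85 = 85 deg
  cos(85 deg) = 0.0872, sin(85 deg) = 0.9962
  joint[1] = (0.0000, 0.0000) + 8.8 * (0.0872, 0.9962) = (0.0000 + 0.7670, 0.0000 + 8.7665) = (0.7670, 8.7665)
link 1: phi[1] = 85 + 110 = 195 deg
  cos(195 deg) = -0.9659, sin(195 deg) = -0.2588
  joint[2] = (0.7670, 8.7665) + 10.6 * (-0.9659, -0.2588) = (0.7670 + -10.2388, 8.7665 + -2.7435) = (-9.4718, 6.0230)
End effector: (-9.4718, 6.0230)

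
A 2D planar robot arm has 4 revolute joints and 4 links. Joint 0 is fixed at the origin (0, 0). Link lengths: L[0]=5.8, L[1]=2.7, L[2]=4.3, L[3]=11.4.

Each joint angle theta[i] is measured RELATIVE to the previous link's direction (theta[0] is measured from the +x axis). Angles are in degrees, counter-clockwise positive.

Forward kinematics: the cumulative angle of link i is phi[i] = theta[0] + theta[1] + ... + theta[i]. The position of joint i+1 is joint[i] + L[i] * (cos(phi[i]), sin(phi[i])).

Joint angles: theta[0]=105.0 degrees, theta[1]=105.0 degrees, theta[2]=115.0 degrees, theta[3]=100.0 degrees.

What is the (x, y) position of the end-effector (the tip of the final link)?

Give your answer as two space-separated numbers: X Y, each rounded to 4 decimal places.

Answer: 4.5008 12.1179

Derivation:
joint[0] = (0.0000, 0.0000)  (base)
link 0: phi[0] = 105 = 105 deg
  cos(105 deg) = -0.2588, sin(105 deg) = 0.9659
  joint[1] = (0.0000, 0.0000) + 5.8 * (-0.2588, 0.9659) = (0.0000 + -1.5012, 0.0000 + 5.6024) = (-1.5012, 5.6024)
link 1: phi[1] = 105 + 105 = 210 deg
  cos(210 deg) = -0.8660, sin(210 deg) = -0.5000
  joint[2] = (-1.5012, 5.6024) + 2.7 * (-0.8660, -0.5000) = (-1.5012 + -2.3383, 5.6024 + -1.3500) = (-3.8394, 4.2524)
link 2: phi[2] = 105 + 105 + 115 = 325 deg
  cos(325 deg) = 0.8192, sin(325 deg) = -0.5736
  joint[3] = (-3.8394, 4.2524) + 4.3 * (0.8192, -0.5736) = (-3.8394 + 3.5224, 4.2524 + -2.4664) = (-0.3171, 1.7860)
link 3: phi[3] = 105 + 105 + 115 + 100 = 425 deg
  cos(425 deg) = 0.4226, sin(425 deg) = 0.9063
  joint[4] = (-0.3171, 1.7860) + 11.4 * (0.4226, 0.9063) = (-0.3171 + 4.8178, 1.7860 + 10.3319) = (4.5008, 12.1179)
End effector: (4.5008, 12.1179)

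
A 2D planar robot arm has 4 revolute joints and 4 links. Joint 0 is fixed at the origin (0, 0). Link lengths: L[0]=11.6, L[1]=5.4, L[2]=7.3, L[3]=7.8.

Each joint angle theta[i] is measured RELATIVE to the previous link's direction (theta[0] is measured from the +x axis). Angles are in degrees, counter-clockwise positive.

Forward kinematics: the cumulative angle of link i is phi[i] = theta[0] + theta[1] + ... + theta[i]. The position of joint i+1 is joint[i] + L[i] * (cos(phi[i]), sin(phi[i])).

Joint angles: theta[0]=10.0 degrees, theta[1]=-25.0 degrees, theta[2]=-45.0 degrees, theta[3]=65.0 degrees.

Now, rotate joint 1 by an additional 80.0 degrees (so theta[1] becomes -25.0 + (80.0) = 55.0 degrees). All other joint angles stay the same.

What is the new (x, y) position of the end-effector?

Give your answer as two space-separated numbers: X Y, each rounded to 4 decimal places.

joint[0] = (0.0000, 0.0000)  (base)
link 0: phi[0] = 10 = 10 deg
  cos(10 deg) = 0.9848, sin(10 deg) = 0.1736
  joint[1] = (0.0000, 0.0000) + 11.6 * (0.9848, 0.1736) = (0.0000 + 11.4238, 0.0000 + 2.0143) = (11.4238, 2.0143)
link 1: phi[1] = 10 + 55 = 65 deg
  cos(65 deg) = 0.4226, sin(65 deg) = 0.9063
  joint[2] = (11.4238, 2.0143) + 5.4 * (0.4226, 0.9063) = (11.4238 + 2.2821, 2.0143 + 4.8941) = (13.7059, 6.9084)
link 2: phi[2] = 10 + 55 + -45 = 20 deg
  cos(20 deg) = 0.9397, sin(20 deg) = 0.3420
  joint[3] = (13.7059, 6.9084) + 7.3 * (0.9397, 0.3420) = (13.7059 + 6.8598, 6.9084 + 2.4967) = (20.5657, 9.4051)
link 3: phi[3] = 10 + 55 + -45 + 65 = 85 deg
  cos(85 deg) = 0.0872, sin(85 deg) = 0.9962
  joint[4] = (20.5657, 9.4051) + 7.8 * (0.0872, 0.9962) = (20.5657 + 0.6798, 9.4051 + 7.7703) = (21.2455, 17.1754)
End effector: (21.2455, 17.1754)

Answer: 21.2455 17.1754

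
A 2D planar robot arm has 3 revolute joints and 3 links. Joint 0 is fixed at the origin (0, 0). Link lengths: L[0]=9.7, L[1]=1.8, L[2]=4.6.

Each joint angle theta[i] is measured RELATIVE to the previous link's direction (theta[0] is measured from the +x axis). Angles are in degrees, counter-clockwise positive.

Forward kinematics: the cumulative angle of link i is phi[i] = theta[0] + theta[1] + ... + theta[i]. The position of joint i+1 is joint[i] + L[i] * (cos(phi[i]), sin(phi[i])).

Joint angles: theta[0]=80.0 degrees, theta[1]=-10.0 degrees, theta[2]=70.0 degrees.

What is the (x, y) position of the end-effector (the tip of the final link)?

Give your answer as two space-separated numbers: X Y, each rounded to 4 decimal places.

joint[0] = (0.0000, 0.0000)  (base)
link 0: phi[0] = 80 = 80 deg
  cos(80 deg) = 0.1736, sin(80 deg) = 0.9848
  joint[1] = (0.0000, 0.0000) + 9.7 * (0.1736, 0.9848) = (0.0000 + 1.6844, 0.0000 + 9.5526) = (1.6844, 9.5526)
link 1: phi[1] = 80 + -10 = 70 deg
  cos(70 deg) = 0.3420, sin(70 deg) = 0.9397
  joint[2] = (1.6844, 9.5526) + 1.8 * (0.3420, 0.9397) = (1.6844 + 0.6156, 9.5526 + 1.6914) = (2.3000, 11.2441)
link 2: phi[2] = 80 + -10 + 70 = 140 deg
  cos(140 deg) = -0.7660, sin(140 deg) = 0.6428
  joint[3] = (2.3000, 11.2441) + 4.6 * (-0.7660, 0.6428) = (2.3000 + -3.5238, 11.2441 + 2.9568) = (-1.2238, 14.2009)
End effector: (-1.2238, 14.2009)

Answer: -1.2238 14.2009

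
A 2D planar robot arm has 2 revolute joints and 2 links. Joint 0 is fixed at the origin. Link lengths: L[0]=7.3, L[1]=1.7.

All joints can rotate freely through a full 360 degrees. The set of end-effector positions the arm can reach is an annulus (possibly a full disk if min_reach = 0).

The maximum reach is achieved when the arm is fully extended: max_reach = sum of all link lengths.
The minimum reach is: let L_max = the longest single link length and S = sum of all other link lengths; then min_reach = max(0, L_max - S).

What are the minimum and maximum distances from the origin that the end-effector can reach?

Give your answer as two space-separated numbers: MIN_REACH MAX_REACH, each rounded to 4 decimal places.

Answer: 5.6000 9.0000

Derivation:
Link lengths: [7.3, 1.7]
max_reach = 7.3 + 1.7 = 9
L_max = max([7.3, 1.7]) = 7.3
S (sum of others) = 9 - 7.3 = 1.7
min_reach = max(0, 7.3 - 1.7) = max(0, 5.6) = 5.6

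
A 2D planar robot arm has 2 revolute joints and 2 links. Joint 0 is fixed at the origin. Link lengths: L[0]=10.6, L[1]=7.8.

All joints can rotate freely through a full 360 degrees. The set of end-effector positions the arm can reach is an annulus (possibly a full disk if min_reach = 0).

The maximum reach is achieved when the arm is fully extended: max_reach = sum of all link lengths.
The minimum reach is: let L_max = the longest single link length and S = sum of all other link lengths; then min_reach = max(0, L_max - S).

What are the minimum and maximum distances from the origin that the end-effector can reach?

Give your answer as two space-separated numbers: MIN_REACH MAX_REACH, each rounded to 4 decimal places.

Answer: 2.8000 18.4000

Derivation:
Link lengths: [10.6, 7.8]
max_reach = 10.6 + 7.8 = 18.4
L_max = max([10.6, 7.8]) = 10.6
S (sum of others) = 18.4 - 10.6 = 7.8
min_reach = max(0, 10.6 - 7.8) = max(0, 2.8) = 2.8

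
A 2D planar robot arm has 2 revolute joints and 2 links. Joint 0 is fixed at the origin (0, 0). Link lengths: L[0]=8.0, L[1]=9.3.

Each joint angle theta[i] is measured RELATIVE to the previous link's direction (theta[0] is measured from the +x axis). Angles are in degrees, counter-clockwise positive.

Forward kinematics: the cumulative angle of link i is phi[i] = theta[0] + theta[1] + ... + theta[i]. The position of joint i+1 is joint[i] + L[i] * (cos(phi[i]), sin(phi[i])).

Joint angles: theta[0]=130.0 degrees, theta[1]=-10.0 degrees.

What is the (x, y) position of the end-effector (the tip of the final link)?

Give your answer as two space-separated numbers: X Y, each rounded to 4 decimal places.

Answer: -9.7923 14.1824

Derivation:
joint[0] = (0.0000, 0.0000)  (base)
link 0: phi[0] = 130 = 130 deg
  cos(130 deg) = -0.6428, sin(130 deg) = 0.7660
  joint[1] = (0.0000, 0.0000) + 8 * (-0.6428, 0.7660) = (0.0000 + -5.1423, 0.0000 + 6.1284) = (-5.1423, 6.1284)
link 1: phi[1] = 130 + -10 = 120 deg
  cos(120 deg) = -0.5000, sin(120 deg) = 0.8660
  joint[2] = (-5.1423, 6.1284) + 9.3 * (-0.5000, 0.8660) = (-5.1423 + -4.6500, 6.1284 + 8.0540) = (-9.7923, 14.1824)
End effector: (-9.7923, 14.1824)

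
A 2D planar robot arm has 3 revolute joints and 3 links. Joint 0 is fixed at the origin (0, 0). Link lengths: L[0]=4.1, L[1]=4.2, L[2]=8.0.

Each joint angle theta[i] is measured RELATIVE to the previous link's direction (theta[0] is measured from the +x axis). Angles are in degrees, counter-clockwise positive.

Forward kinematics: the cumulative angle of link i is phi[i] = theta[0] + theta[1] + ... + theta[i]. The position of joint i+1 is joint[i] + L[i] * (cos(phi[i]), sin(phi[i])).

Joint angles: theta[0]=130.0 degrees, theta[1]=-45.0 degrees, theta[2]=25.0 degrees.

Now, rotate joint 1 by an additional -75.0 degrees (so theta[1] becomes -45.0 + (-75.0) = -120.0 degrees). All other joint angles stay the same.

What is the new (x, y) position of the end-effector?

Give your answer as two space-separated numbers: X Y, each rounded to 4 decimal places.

joint[0] = (0.0000, 0.0000)  (base)
link 0: phi[0] = 130 = 130 deg
  cos(130 deg) = -0.6428, sin(130 deg) = 0.7660
  joint[1] = (0.0000, 0.0000) + 4.1 * (-0.6428, 0.7660) = (0.0000 + -2.6354, 0.0000 + 3.1408) = (-2.6354, 3.1408)
link 1: phi[1] = 130 + -120 = 10 deg
  cos(10 deg) = 0.9848, sin(10 deg) = 0.1736
  joint[2] = (-2.6354, 3.1408) + 4.2 * (0.9848, 0.1736) = (-2.6354 + 4.1362, 3.1408 + 0.7293) = (1.5008, 3.8701)
link 2: phi[2] = 130 + -120 + 25 = 35 deg
  cos(35 deg) = 0.8192, sin(35 deg) = 0.5736
  joint[3] = (1.5008, 3.8701) + 8 * (0.8192, 0.5736) = (1.5008 + 6.5532, 3.8701 + 4.5886) = (8.0540, 8.4587)
End effector: (8.0540, 8.4587)

Answer: 8.0540 8.4587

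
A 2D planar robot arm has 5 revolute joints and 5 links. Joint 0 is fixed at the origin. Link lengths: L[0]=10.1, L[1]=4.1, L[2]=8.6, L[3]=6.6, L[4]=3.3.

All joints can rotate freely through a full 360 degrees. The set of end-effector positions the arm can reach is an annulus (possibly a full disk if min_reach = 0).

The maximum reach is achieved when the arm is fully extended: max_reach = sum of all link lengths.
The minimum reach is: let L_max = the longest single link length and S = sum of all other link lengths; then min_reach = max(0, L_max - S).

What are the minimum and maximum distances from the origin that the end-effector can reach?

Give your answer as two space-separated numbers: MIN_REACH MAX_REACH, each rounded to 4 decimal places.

Link lengths: [10.1, 4.1, 8.6, 6.6, 3.3]
max_reach = 10.1 + 4.1 + 8.6 + 6.6 + 3.3 = 32.7
L_max = max([10.1, 4.1, 8.6, 6.6, 3.3]) = 10.1
S (sum of others) = 32.7 - 10.1 = 22.6
min_reach = max(0, 10.1 - 22.6) = max(0, -12.5) = 0

Answer: 0.0000 32.7000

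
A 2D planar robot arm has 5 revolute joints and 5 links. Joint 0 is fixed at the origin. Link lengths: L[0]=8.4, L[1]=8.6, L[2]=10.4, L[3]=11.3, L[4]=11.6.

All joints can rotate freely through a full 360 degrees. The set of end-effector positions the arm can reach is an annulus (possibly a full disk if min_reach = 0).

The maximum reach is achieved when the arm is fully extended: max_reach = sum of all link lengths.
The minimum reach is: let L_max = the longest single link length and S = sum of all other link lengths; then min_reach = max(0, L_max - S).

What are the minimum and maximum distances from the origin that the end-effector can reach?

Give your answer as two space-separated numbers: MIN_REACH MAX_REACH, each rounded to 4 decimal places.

Answer: 0.0000 50.3000

Derivation:
Link lengths: [8.4, 8.6, 10.4, 11.3, 11.6]
max_reach = 8.4 + 8.6 + 10.4 + 11.3 + 11.6 = 50.3
L_max = max([8.4, 8.6, 10.4, 11.3, 11.6]) = 11.6
S (sum of others) = 50.3 - 11.6 = 38.7
min_reach = max(0, 11.6 - 38.7) = max(0, -27.1) = 0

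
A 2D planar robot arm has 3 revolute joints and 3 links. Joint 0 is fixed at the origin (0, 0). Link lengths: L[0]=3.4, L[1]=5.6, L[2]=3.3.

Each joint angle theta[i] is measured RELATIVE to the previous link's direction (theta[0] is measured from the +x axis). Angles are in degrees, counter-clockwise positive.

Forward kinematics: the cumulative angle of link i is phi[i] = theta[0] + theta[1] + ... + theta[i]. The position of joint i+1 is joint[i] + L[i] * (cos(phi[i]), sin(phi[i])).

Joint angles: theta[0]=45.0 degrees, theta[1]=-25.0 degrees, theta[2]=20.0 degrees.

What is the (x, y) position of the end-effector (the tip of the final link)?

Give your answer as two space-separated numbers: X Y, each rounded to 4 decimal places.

joint[0] = (0.0000, 0.0000)  (base)
link 0: phi[0] = 45 = 45 deg
  cos(45 deg) = 0.7071, sin(45 deg) = 0.7071
  joint[1] = (0.0000, 0.0000) + 3.4 * (0.7071, 0.7071) = (0.0000 + 2.4042, 0.0000 + 2.4042) = (2.4042, 2.4042)
link 1: phi[1] = 45 + -25 = 20 deg
  cos(20 deg) = 0.9397, sin(20 deg) = 0.3420
  joint[2] = (2.4042, 2.4042) + 5.6 * (0.9397, 0.3420) = (2.4042 + 5.2623, 2.4042 + 1.9153) = (7.6664, 4.3195)
link 2: phi[2] = 45 + -25 + 20 = 40 deg
  cos(40 deg) = 0.7660, sin(40 deg) = 0.6428
  joint[3] = (7.6664, 4.3195) + 3.3 * (0.7660, 0.6428) = (7.6664 + 2.5279, 4.3195 + 2.1212) = (10.1944, 6.4407)
End effector: (10.1944, 6.4407)

Answer: 10.1944 6.4407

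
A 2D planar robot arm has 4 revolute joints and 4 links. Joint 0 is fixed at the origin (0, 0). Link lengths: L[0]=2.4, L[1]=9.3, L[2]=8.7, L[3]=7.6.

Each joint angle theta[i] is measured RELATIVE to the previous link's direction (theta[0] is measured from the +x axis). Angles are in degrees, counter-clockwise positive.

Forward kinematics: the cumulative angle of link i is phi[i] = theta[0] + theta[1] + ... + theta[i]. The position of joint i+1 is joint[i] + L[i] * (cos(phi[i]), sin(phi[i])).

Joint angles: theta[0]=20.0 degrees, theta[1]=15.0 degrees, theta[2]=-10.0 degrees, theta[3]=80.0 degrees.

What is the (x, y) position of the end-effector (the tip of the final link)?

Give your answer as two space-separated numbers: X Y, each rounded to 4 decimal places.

Answer: 15.7912 17.1729

Derivation:
joint[0] = (0.0000, 0.0000)  (base)
link 0: phi[0] = 20 = 20 deg
  cos(20 deg) = 0.9397, sin(20 deg) = 0.3420
  joint[1] = (0.0000, 0.0000) + 2.4 * (0.9397, 0.3420) = (0.0000 + 2.2553, 0.0000 + 0.8208) = (2.2553, 0.8208)
link 1: phi[1] = 20 + 15 = 35 deg
  cos(35 deg) = 0.8192, sin(35 deg) = 0.5736
  joint[2] = (2.2553, 0.8208) + 9.3 * (0.8192, 0.5736) = (2.2553 + 7.6181, 0.8208 + 5.3343) = (9.8734, 6.1551)
link 2: phi[2] = 20 + 15 + -10 = 25 deg
  cos(25 deg) = 0.9063, sin(25 deg) = 0.4226
  joint[3] = (9.8734, 6.1551) + 8.7 * (0.9063, 0.4226) = (9.8734 + 7.8849, 6.1551 + 3.6768) = (17.7583, 9.8319)
link 3: phi[3] = 20 + 15 + -10 + 80 = 105 deg
  cos(105 deg) = -0.2588, sin(105 deg) = 0.9659
  joint[4] = (17.7583, 9.8319) + 7.6 * (-0.2588, 0.9659) = (17.7583 + -1.9670, 9.8319 + 7.3410) = (15.7912, 17.1729)
End effector: (15.7912, 17.1729)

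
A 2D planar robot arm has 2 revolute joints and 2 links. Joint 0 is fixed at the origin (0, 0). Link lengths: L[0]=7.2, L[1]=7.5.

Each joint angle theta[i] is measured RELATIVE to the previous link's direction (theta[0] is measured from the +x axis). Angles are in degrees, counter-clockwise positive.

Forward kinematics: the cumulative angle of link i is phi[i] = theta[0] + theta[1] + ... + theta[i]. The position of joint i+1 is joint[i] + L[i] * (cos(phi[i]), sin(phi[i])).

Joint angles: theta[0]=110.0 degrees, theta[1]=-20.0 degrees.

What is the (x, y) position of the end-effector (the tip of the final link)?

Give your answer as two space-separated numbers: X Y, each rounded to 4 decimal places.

Answer: -2.4625 14.2658

Derivation:
joint[0] = (0.0000, 0.0000)  (base)
link 0: phi[0] = 110 = 110 deg
  cos(110 deg) = -0.3420, sin(110 deg) = 0.9397
  joint[1] = (0.0000, 0.0000) + 7.2 * (-0.3420, 0.9397) = (0.0000 + -2.4625, 0.0000 + 6.7658) = (-2.4625, 6.7658)
link 1: phi[1] = 110 + -20 = 90 deg
  cos(90 deg) = 0.0000, sin(90 deg) = 1.0000
  joint[2] = (-2.4625, 6.7658) + 7.5 * (0.0000, 1.0000) = (-2.4625 + 0.0000, 6.7658 + 7.5000) = (-2.4625, 14.2658)
End effector: (-2.4625, 14.2658)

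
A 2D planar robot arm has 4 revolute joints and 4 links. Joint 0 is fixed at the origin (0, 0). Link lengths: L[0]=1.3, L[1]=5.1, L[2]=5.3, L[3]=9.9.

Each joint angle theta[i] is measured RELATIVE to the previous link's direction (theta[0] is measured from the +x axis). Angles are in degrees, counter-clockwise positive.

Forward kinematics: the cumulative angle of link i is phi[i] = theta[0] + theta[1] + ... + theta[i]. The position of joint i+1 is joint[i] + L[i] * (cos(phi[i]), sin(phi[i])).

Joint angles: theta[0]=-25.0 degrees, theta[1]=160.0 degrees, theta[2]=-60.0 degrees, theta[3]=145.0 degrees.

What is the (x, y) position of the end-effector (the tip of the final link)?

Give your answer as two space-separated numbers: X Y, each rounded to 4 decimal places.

joint[0] = (0.0000, 0.0000)  (base)
link 0: phi[0] = -25 = -25 deg
  cos(-25 deg) = 0.9063, sin(-25 deg) = -0.4226
  joint[1] = (0.0000, 0.0000) + 1.3 * (0.9063, -0.4226) = (0.0000 + 1.1782, 0.0000 + -0.5494) = (1.1782, -0.5494)
link 1: phi[1] = -25 + 160 = 135 deg
  cos(135 deg) = -0.7071, sin(135 deg) = 0.7071
  joint[2] = (1.1782, -0.5494) + 5.1 * (-0.7071, 0.7071) = (1.1782 + -3.6062, -0.5494 + 3.6062) = (-2.4280, 3.0568)
link 2: phi[2] = -25 + 160 + -60 = 75 deg
  cos(75 deg) = 0.2588, sin(75 deg) = 0.9659
  joint[3] = (-2.4280, 3.0568) + 5.3 * (0.2588, 0.9659) = (-2.4280 + 1.3717, 3.0568 + 5.1194) = (-1.0563, 8.1762)
link 3: phi[3] = -25 + 160 + -60 + 145 = 220 deg
  cos(220 deg) = -0.7660, sin(220 deg) = -0.6428
  joint[4] = (-1.0563, 8.1762) + 9.9 * (-0.7660, -0.6428) = (-1.0563 + -7.5838, 8.1762 + -6.3636) = (-8.6401, 1.8127)
End effector: (-8.6401, 1.8127)

Answer: -8.6401 1.8127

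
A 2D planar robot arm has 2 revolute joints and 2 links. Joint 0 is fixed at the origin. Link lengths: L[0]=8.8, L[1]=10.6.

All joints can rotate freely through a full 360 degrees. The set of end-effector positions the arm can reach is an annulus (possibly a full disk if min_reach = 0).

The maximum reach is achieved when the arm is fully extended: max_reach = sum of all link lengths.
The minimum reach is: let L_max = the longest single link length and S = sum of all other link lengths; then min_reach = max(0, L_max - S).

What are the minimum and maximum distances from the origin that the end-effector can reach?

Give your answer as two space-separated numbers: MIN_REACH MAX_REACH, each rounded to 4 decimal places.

Link lengths: [8.8, 10.6]
max_reach = 8.8 + 10.6 = 19.4
L_max = max([8.8, 10.6]) = 10.6
S (sum of others) = 19.4 - 10.6 = 8.8
min_reach = max(0, 10.6 - 8.8) = max(0, 1.8) = 1.8

Answer: 1.8000 19.4000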